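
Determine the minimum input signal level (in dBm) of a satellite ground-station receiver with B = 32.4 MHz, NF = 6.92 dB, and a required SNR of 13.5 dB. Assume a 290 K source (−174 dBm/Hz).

−78.5 dBm

Sensitivity = −174 + 10 log₁₀(B) + NF + SNR_min
= −174 + 75.11 + 6.92 + 13.5
= −78.47 dBm → −78.5 dBm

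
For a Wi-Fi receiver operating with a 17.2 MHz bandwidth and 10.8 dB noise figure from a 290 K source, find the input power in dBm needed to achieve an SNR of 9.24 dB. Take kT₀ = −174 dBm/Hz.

Sensitivity = −174 + 10 log₁₀(B) + NF + SNR_min
= −174 + 72.36 + 10.8 + 9.24
= −81.60 dBm → −81.6 dBm

−81.6 dBm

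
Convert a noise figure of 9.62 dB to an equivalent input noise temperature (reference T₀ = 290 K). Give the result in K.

F = 10^(9.62/10) = 9.1622
T_e = (F − 1)·T₀ = (9.1622 − 1) × 290 = 2367 K

2367 K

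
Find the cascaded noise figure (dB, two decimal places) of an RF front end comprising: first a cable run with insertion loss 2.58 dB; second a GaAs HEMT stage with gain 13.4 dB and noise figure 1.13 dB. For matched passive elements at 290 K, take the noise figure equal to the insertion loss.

3.71 dB

Convert to linear (a loss of L dB is a gain of −L dB): F_i = 10^(NF_i/10), G_i = 10^(G_i,dB/10)
  Stage 1: F_1 = 10^(2.58/10) = 1.811, G_1 = 10^(−2.58/10) = 0.5521
  Stage 2: F_2 = 10^(1.13/10) = 1.297, G_2 = 10^(13.4/10) = 21.88
Friis cascade:
  F = 1.811 + (1.297 − 1)/0.5521 = 2.350
NF = 10 log₁₀(2.350) = 3.71 dB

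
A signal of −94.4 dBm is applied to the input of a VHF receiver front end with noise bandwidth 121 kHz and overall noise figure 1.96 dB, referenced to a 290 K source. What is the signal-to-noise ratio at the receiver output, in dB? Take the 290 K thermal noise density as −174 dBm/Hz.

26.8 dB

Noise floor: N = −174 + 10 log₁₀(B) + NF
10 log₁₀(1.21×10⁵) = 50.83 dB
N = −174 + 50.83 + 1.96 = −121.21 dBm
SNR = P_sig − N = −94.4 − (−121.21) = 26.81 dB → 26.8 dB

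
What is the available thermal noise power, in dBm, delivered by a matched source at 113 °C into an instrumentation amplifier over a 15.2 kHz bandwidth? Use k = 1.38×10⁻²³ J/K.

T = 113 °C + 273.15 = 386.15 K
P_n = kTB = 1.38×10⁻²³ × 386.15 × 1.52×10⁴ = 8.10×10⁻¹⁷ W
In dBm: 10 log₁₀(8.10×10⁻¹⁷ / 10⁻³) = −130.9 dBm

−130.9 dBm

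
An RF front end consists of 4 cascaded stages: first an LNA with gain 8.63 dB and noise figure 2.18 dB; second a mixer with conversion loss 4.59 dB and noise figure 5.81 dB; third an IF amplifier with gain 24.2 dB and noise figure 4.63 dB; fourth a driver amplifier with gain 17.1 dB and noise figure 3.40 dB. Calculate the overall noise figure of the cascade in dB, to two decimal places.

Convert to linear (a loss of L dB is a gain of −L dB): F_i = 10^(NF_i/10), G_i = 10^(G_i,dB/10)
  Stage 1: F_1 = 10^(2.18/10) = 1.652, G_1 = 10^(8.63/10) = 7.295
  Stage 2: F_2 = 10^(5.81/10) = 3.811, G_2 = 10^(−4.59/10) = 0.3475
  Stage 3: F_3 = 10^(4.63/10) = 2.904, G_3 = 10^(24.2/10) = 263.0
  Stage 4: F_4 = 10^(3.40/10) = 2.188, G_4 = 10^(17.1/10) = 51.29
Friis cascade:
  F = 1.652 + (3.811 − 1)/7.295 + (2.904 − 1)/2.535 + (2.188 − 1)/666.8 = 2.790
NF = 10 log₁₀(2.790) = 4.46 dB

4.46 dB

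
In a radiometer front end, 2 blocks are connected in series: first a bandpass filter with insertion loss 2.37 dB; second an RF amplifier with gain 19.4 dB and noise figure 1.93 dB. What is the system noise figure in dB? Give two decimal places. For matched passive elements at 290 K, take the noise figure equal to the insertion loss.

Convert to linear (a loss of L dB is a gain of −L dB): F_i = 10^(NF_i/10), G_i = 10^(G_i,dB/10)
  Stage 1: F_1 = 10^(2.37/10) = 1.726, G_1 = 10^(−2.37/10) = 0.5794
  Stage 2: F_2 = 10^(1.93/10) = 1.560, G_2 = 10^(19.4/10) = 87.10
Friis cascade:
  F = 1.726 + (1.560 − 1)/0.5794 = 2.692
NF = 10 log₁₀(2.692) = 4.30 dB

4.30 dB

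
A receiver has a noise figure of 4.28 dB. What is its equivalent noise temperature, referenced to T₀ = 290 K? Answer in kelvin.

F = 10^(4.28/10) = 2.67917
T_e = (F − 1)·T₀ = (2.67917 − 1) × 290 = 487 K

487 K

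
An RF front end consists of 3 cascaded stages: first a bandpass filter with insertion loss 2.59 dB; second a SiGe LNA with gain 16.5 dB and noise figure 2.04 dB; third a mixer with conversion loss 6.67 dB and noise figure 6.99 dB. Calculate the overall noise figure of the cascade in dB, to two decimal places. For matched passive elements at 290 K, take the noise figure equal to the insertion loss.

Convert to linear (a loss of L dB is a gain of −L dB): F_i = 10^(NF_i/10), G_i = 10^(G_i,dB/10)
  Stage 1: F_1 = 10^(2.59/10) = 1.816, G_1 = 10^(−2.59/10) = 0.5508
  Stage 2: F_2 = 10^(2.04/10) = 1.600, G_2 = 10^(16.5/10) = 44.67
  Stage 3: F_3 = 10^(6.99/10) = 5.000, G_3 = 10^(−6.67/10) = 0.2153
Friis cascade:
  F = 1.816 + (1.600 − 1)/0.5508 + (5.000 − 1)/24.60 = 3.067
NF = 10 log₁₀(3.067) = 4.87 dB

4.87 dB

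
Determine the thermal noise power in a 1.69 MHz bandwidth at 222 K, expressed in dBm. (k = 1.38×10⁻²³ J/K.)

P_n = kTB = 1.38×10⁻²³ × 222 × 1.69×10⁶ = 5.18×10⁻¹⁵ W
In dBm: 10 log₁₀(5.18×10⁻¹⁵ / 10⁻³) = −112.9 dBm

−112.9 dBm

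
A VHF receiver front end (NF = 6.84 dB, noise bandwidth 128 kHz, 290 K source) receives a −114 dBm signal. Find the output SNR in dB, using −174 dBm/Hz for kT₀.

Noise floor: N = −174 + 10 log₁₀(B) + NF
10 log₁₀(1.28×10⁵) = 51.07 dB
N = −174 + 51.07 + 6.84 = −116.09 dBm
SNR = P_sig − N = −114 − (−116.09) = 2.09 dB → 2.1 dB

2.1 dB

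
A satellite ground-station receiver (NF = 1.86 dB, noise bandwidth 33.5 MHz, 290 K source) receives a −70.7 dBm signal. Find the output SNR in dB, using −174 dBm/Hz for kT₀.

Noise floor: N = −174 + 10 log₁₀(B) + NF
10 log₁₀(3.35×10⁷) = 75.25 dB
N = −174 + 75.25 + 1.86 = −96.89 dBm
SNR = P_sig − N = −70.7 − (−96.89) = 26.19 dB → 26.2 dB

26.2 dB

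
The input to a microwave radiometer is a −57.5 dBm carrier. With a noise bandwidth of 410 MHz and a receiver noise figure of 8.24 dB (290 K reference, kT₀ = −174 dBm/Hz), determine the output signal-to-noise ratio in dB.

22.1 dB

Noise floor: N = −174 + 10 log₁₀(B) + NF
10 log₁₀(4.10×10⁸) = 86.13 dB
N = −174 + 86.13 + 8.24 = −79.63 dBm
SNR = P_sig − N = −57.5 − (−79.63) = 22.13 dB → 22.1 dB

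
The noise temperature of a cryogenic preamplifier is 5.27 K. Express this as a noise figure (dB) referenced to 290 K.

0.078 dB

F = 1 + T_e/T₀ = 1 + 5.27/290 = 1.01817
NF = 10 log₁₀(1.01817) = 0.078 dB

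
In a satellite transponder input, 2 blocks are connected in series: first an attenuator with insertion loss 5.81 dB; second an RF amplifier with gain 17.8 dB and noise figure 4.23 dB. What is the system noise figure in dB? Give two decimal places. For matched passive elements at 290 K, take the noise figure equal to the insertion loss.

Convert to linear (a loss of L dB is a gain of −L dB): F_i = 10^(NF_i/10), G_i = 10^(G_i,dB/10)
  Stage 1: F_1 = 10^(5.81/10) = 3.811, G_1 = 10^(−5.81/10) = 0.2624
  Stage 2: F_2 = 10^(4.23/10) = 2.649, G_2 = 10^(17.8/10) = 60.26
Friis cascade:
  F = 3.811 + (2.649 − 1)/0.2624 = 10.09
NF = 10 log₁₀(10.09) = 10.04 dB

10.04 dB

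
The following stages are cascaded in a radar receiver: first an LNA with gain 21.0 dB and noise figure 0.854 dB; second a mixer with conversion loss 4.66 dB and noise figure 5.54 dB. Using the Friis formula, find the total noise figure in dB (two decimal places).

Convert to linear (a loss of L dB is a gain of −L dB): F_i = 10^(NF_i/10), G_i = 10^(G_i,dB/10)
  Stage 1: F_1 = 10^(0.854/10) = 1.217, G_1 = 10^(21.0/10) = 125.9
  Stage 2: F_2 = 10^(5.54/10) = 3.581, G_2 = 10^(−4.66/10) = 0.3420
Friis cascade:
  F = 1.217 + (3.581 − 1)/125.9 = 1.238
NF = 10 log₁₀(1.238) = 0.93 dB

0.93 dB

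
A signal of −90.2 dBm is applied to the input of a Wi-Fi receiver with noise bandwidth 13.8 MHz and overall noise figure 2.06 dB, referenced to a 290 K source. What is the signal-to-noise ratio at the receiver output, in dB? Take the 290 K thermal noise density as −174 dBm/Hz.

Noise floor: N = −174 + 10 log₁₀(B) + NF
10 log₁₀(1.38×10⁷) = 71.4 dB
N = −174 + 71.4 + 2.06 = −100.54 dBm
SNR = P_sig − N = −90.2 − (−100.54) = 10.34 dB → 10.3 dB

10.3 dB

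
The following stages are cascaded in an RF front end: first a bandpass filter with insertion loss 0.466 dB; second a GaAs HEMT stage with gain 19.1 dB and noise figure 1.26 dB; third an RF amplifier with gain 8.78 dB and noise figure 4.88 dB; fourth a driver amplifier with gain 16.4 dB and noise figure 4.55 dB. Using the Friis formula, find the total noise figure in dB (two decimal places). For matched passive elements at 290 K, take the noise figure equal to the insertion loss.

Convert to linear (a loss of L dB is a gain of −L dB): F_i = 10^(NF_i/10), G_i = 10^(G_i,dB/10)
  Stage 1: F_1 = 10^(0.466/10) = 1.113, G_1 = 10^(−0.466/10) = 0.8983
  Stage 2: F_2 = 10^(1.26/10) = 1.337, G_2 = 10^(19.1/10) = 81.28
  Stage 3: F_3 = 10^(4.88/10) = 3.076, G_3 = 10^(8.78/10) = 7.551
  Stage 4: F_4 = 10^(4.55/10) = 2.851, G_4 = 10^(16.4/10) = 43.65
Friis cascade:
  F = 1.113 + (1.337 − 1)/0.8983 + (3.076 − 1)/73.01 + (2.851 − 1)/551.3 = 1.520
NF = 10 log₁₀(1.520) = 1.82 dB

1.82 dB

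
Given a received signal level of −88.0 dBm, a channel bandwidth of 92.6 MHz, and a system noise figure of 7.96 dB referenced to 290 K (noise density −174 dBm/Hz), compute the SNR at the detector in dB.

Noise floor: N = −174 + 10 log₁₀(B) + NF
10 log₁₀(9.26×10⁷) = 79.67 dB
N = −174 + 79.67 + 7.96 = −86.37 dBm
SNR = P_sig − N = −88.0 − (−86.37) = −1.63 dB → −1.6 dB

−1.6 dB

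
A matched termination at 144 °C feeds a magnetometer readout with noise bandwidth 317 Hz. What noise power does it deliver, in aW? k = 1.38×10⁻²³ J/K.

1.82 aW

T = 144 °C + 273.15 = 417.15 K
P_n = kTB = 1.38×10⁻²³ × 417.15 × 3.17×10² = 1.82×10⁻¹⁸ W = 1.82 aW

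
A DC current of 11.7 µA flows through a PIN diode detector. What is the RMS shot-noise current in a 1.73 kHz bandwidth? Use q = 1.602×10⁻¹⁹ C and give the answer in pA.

I_n = √(2qI·B)
2qI·B = 2 × 1.602×10⁻¹⁹ × 1.17×10⁻⁵ × 1.73×10³ = 6.49×10⁻²¹ A²
I_n = √(6.49×10⁻²¹) = 8.05×10⁻¹¹ A = 80.5 pA

80.5 pA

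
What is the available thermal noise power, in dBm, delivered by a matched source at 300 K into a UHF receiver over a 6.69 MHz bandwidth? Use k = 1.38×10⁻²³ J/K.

−105.6 dBm

P_n = kTB = 1.38×10⁻²³ × 300 × 6.69×10⁶ = 2.77×10⁻¹⁴ W
In dBm: 10 log₁₀(2.77×10⁻¹⁴ / 10⁻³) = −105.6 dBm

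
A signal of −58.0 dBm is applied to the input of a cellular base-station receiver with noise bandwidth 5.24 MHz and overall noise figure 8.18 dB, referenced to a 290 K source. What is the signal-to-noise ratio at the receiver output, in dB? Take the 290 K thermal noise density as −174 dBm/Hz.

Noise floor: N = −174 + 10 log₁₀(B) + NF
10 log₁₀(5.24×10⁶) = 67.19 dB
N = −174 + 67.19 + 8.18 = −98.63 dBm
SNR = P_sig − N = −58.0 − (−98.63) = 40.63 dB → 40.6 dB

40.6 dB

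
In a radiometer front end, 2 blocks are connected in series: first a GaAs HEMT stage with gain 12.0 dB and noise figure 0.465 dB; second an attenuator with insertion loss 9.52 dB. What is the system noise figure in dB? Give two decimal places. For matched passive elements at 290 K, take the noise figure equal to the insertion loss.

Convert to linear (a loss of L dB is a gain of −L dB): F_i = 10^(NF_i/10), G_i = 10^(G_i,dB/10)
  Stage 1: F_1 = 10^(0.465/10) = 1.113, G_1 = 10^(12.0/10) = 15.85
  Stage 2: F_2 = 10^(9.52/10) = 8.954, G_2 = 10^(−9.52/10) = 0.1117
Friis cascade:
  F = 1.113 + (8.954 − 1)/15.85 = 1.615
NF = 10 log₁₀(1.615) = 2.08 dB

2.08 dB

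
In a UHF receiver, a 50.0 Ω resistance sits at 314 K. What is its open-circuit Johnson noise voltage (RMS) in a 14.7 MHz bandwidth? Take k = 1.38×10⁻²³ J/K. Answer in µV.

3.57 µV

V_n = √(4kTRB)
4kTRB = 4 × 1.38×10⁻²³ × 314 × 5.00×10¹ × 1.47×10⁷ = 1.27×10⁻¹¹ V²
V_n = √(1.27×10⁻¹¹) = 3.57×10⁻⁶ V = 3.57 µV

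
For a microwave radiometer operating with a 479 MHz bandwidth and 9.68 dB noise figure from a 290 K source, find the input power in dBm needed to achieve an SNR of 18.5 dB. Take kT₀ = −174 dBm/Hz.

Sensitivity = −174 + 10 log₁₀(B) + NF + SNR_min
= −174 + 86.8 + 9.68 + 18.5
= −59.02 dBm → −59.0 dBm

−59.0 dBm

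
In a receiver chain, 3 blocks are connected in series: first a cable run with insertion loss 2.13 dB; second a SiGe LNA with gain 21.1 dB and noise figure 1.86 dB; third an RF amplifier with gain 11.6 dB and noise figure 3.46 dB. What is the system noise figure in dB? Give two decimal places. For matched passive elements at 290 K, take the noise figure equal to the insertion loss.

4.02 dB

Convert to linear (a loss of L dB is a gain of −L dB): F_i = 10^(NF_i/10), G_i = 10^(G_i,dB/10)
  Stage 1: F_1 = 10^(2.13/10) = 1.633, G_1 = 10^(−2.13/10) = 0.6124
  Stage 2: F_2 = 10^(1.86/10) = 1.535, G_2 = 10^(21.1/10) = 128.8
  Stage 3: F_3 = 10^(3.46/10) = 2.218, G_3 = 10^(11.6/10) = 14.45
Friis cascade:
  F = 1.633 + (1.535 − 1)/0.6124 + (2.218 − 1)/78.89 = 2.522
NF = 10 log₁₀(2.522) = 4.02 dB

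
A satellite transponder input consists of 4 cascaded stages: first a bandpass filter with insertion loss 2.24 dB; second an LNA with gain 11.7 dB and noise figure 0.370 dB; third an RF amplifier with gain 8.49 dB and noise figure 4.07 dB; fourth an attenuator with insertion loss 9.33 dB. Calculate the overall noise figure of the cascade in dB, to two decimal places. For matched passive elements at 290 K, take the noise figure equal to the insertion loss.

Convert to linear (a loss of L dB is a gain of −L dB): F_i = 10^(NF_i/10), G_i = 10^(G_i,dB/10)
  Stage 1: F_1 = 10^(2.24/10) = 1.675, G_1 = 10^(−2.24/10) = 0.5970
  Stage 2: F_2 = 10^(0.370/10) = 1.089, G_2 = 10^(11.7/10) = 14.79
  Stage 3: F_3 = 10^(4.07/10) = 2.553, G_3 = 10^(8.49/10) = 7.063
  Stage 4: F_4 = 10^(9.33/10) = 8.570, G_4 = 10^(−9.33/10) = 0.1167
Friis cascade:
  F = 1.675 + (1.089 − 1)/0.5970 + (2.553 − 1)/8.831 + (8.570 − 1)/62.37 = 2.121
NF = 10 log₁₀(2.121) = 3.27 dB

3.27 dB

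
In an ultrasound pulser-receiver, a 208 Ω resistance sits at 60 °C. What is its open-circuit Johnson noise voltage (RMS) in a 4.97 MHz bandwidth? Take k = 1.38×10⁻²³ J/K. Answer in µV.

4.36 µV

T = 60 °C + 273.15 = 333.15 K
V_n = √(4kTRB)
4kTRB = 4 × 1.38×10⁻²³ × 333.15 × 2.08×10² × 4.97×10⁶ = 1.90×10⁻¹¹ V²
V_n = √(1.90×10⁻¹¹) = 4.36×10⁻⁶ V = 4.36 µV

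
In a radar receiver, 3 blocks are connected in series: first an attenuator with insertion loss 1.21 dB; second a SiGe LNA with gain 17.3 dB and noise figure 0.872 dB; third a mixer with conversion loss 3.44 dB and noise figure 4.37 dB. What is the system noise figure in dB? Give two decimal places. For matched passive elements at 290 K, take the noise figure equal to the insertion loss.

2.20 dB

Convert to linear (a loss of L dB is a gain of −L dB): F_i = 10^(NF_i/10), G_i = 10^(G_i,dB/10)
  Stage 1: F_1 = 10^(1.21/10) = 1.321, G_1 = 10^(−1.21/10) = 0.7568
  Stage 2: F_2 = 10^(0.872/10) = 1.222, G_2 = 10^(17.3/10) = 53.70
  Stage 3: F_3 = 10^(4.37/10) = 2.735, G_3 = 10^(−3.44/10) = 0.4529
Friis cascade:
  F = 1.321 + (1.222 − 1)/0.7568 + (2.735 − 1)/40.64 = 1.658
NF = 10 log₁₀(1.658) = 2.20 dB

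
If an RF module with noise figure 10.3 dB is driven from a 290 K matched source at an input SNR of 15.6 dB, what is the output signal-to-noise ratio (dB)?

By definition F = SNR_in/SNR_out, so in dB: SNR_out = SNR_in − NF
SNR_out = 15.6 − 10.3 = 5.3 dB

5.3 dB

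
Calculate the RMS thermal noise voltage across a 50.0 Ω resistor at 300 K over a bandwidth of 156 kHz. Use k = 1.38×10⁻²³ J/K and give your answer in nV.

359 nV

V_n = √(4kTRB)
4kTRB = 4 × 1.38×10⁻²³ × 300 × 5.00×10¹ × 1.56×10⁵ = 1.29×10⁻¹³ V²
V_n = √(1.29×10⁻¹³) = 3.59×10⁻⁷ V = 359 nV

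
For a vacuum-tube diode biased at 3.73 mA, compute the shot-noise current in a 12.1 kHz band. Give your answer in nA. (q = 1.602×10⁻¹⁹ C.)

3.80 nA

I_n = √(2qI·B)
2qI·B = 2 × 1.602×10⁻¹⁹ × 3.73×10⁻³ × 1.21×10⁴ = 1.45×10⁻¹⁷ A²
I_n = √(1.45×10⁻¹⁷) = 3.80×10⁻⁹ A = 3.80 nA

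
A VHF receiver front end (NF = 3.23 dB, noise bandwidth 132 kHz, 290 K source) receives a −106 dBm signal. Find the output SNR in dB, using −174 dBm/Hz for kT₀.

13.6 dB

Noise floor: N = −174 + 10 log₁₀(B) + NF
10 log₁₀(1.32×10⁵) = 51.21 dB
N = −174 + 51.21 + 3.23 = −119.56 dBm
SNR = P_sig − N = −106 − (−119.56) = 13.56 dB → 13.6 dB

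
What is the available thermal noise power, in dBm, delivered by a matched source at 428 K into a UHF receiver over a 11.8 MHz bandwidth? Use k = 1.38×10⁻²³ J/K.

−101.6 dBm

P_n = kTB = 1.38×10⁻²³ × 428 × 1.18×10⁷ = 6.97×10⁻¹⁴ W
In dBm: 10 log₁₀(6.97×10⁻¹⁴ / 10⁻³) = −101.6 dBm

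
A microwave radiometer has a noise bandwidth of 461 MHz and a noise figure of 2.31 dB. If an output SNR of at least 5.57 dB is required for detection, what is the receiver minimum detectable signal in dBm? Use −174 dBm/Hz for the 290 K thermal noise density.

Sensitivity = −174 + 10 log₁₀(B) + NF + SNR_min
= −174 + 86.64 + 2.31 + 5.57
= −79.48 dBm → −79.5 dBm

−79.5 dBm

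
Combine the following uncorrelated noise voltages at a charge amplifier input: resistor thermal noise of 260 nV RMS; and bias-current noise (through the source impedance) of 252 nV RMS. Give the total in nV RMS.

Uncorrelated sources add in power (mean-square): V_tot = √(ΣV_i²)
V_tot = √[(2.60×10⁻⁷)² + (2.52×10⁻⁷)²] = 3.62×10⁻⁷ V = 362 nV

362 nV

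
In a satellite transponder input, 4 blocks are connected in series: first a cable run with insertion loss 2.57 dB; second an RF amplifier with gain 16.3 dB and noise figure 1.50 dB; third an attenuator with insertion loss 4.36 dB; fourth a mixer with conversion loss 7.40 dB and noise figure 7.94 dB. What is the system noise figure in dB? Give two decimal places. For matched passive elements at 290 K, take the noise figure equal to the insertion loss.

Convert to linear (a loss of L dB is a gain of −L dB): F_i = 10^(NF_i/10), G_i = 10^(G_i,dB/10)
  Stage 1: F_1 = 10^(2.57/10) = 1.807, G_1 = 10^(−2.57/10) = 0.5534
  Stage 2: F_2 = 10^(1.50/10) = 1.413, G_2 = 10^(16.3/10) = 42.66
  Stage 3: F_3 = 10^(4.36/10) = 2.729, G_3 = 10^(−4.36/10) = 0.3664
  Stage 4: F_4 = 10^(7.94/10) = 6.223, G_4 = 10^(−7.40/10) = 0.1820
Friis cascade:
  F = 1.807 + (1.413 − 1)/0.5534 + (2.729 − 1)/23.60 + (6.223 − 1)/8.650 = 3.230
NF = 10 log₁₀(3.230) = 5.09 dB

5.09 dB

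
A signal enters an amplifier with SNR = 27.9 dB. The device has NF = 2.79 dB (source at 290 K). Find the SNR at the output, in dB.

By definition F = SNR_in/SNR_out, so in dB: SNR_out = SNR_in − NF
SNR_out = 27.9 − 2.79 = 25.11 dB

25.11 dB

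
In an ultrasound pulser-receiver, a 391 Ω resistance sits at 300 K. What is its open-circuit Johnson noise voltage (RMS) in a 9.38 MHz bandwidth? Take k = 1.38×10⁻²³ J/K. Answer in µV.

V_n = √(4kTRB)
4kTRB = 4 × 1.38×10⁻²³ × 300 × 3.91×10² × 9.38×10⁶ = 6.07×10⁻¹¹ V²
V_n = √(6.07×10⁻¹¹) = 7.79×10⁻⁶ V = 7.79 µV

7.79 µV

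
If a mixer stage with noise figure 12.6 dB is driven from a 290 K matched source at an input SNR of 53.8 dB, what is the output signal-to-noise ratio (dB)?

By definition F = SNR_in/SNR_out, so in dB: SNR_out = SNR_in − NF
SNR_out = 53.8 − 12.6 = 41.2 dB

41.2 dB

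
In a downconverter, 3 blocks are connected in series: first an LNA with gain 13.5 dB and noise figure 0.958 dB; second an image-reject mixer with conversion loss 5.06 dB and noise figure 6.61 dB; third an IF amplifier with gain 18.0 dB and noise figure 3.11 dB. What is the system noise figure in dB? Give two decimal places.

Convert to linear (a loss of L dB is a gain of −L dB): F_i = 10^(NF_i/10), G_i = 10^(G_i,dB/10)
  Stage 1: F_1 = 10^(0.958/10) = 1.247, G_1 = 10^(13.5/10) = 22.39
  Stage 2: F_2 = 10^(6.61/10) = 4.581, G_2 = 10^(−5.06/10) = 0.3119
  Stage 3: F_3 = 10^(3.11/10) = 2.046, G_3 = 10^(18.0/10) = 63.10
Friis cascade:
  F = 1.247 + (4.581 − 1)/22.39 + (2.046 − 1)/6.982 = 1.557
NF = 10 log₁₀(1.557) = 1.92 dB

1.92 dB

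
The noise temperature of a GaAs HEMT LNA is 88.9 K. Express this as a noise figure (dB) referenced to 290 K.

1.16 dB

F = 1 + T_e/T₀ = 1 + 88.9/290 = 1.30655
NF = 10 log₁₀(1.30655) = 1.16 dB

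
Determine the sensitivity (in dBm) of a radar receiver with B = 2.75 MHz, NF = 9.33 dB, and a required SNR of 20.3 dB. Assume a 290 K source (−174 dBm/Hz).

Sensitivity = −174 + 10 log₁₀(B) + NF + SNR_min
= −174 + 64.39 + 9.33 + 20.3
= −79.98 dBm → −80.0 dBm

−80.0 dBm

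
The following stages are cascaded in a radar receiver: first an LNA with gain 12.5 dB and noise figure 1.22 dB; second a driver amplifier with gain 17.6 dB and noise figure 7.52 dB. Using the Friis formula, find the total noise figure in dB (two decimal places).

Convert to linear (a loss of L dB is a gain of −L dB): F_i = 10^(NF_i/10), G_i = 10^(G_i,dB/10)
  Stage 1: F_1 = 10^(1.22/10) = 1.324, G_1 = 10^(12.5/10) = 17.78
  Stage 2: F_2 = 10^(7.52/10) = 5.649, G_2 = 10^(17.6/10) = 57.54
Friis cascade:
  F = 1.324 + (5.649 − 1)/17.78 = 1.586
NF = 10 log₁₀(1.586) = 2.00 dB

2.00 dB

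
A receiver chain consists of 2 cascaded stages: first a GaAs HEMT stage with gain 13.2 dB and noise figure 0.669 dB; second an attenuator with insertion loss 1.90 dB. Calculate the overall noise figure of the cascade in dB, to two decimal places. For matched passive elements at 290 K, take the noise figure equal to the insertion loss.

Convert to linear (a loss of L dB is a gain of −L dB): F_i = 10^(NF_i/10), G_i = 10^(G_i,dB/10)
  Stage 1: F_1 = 10^(0.669/10) = 1.167, G_1 = 10^(13.2/10) = 20.89
  Stage 2: F_2 = 10^(1.90/10) = 1.549, G_2 = 10^(−1.90/10) = 0.6457
Friis cascade:
  F = 1.167 + (1.549 − 1)/20.89 = 1.193
NF = 10 log₁₀(1.193) = 0.77 dB

0.77 dB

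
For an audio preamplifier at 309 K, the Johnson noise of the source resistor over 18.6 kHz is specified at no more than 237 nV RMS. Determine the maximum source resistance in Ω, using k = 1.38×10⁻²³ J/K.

Johnson–Nyquist: V_n = √(4kTRB) ⇒ R = V_n² / (4kTB)
4kTB = 4 × 1.38×10⁻²³ × 309 × 1.86×10⁴ = 3.17×10⁻¹⁶
R = (2.37×10⁻⁷)² / 3.17×10⁻¹⁶ = 1.77×10² Ω = 177 Ω

177 Ω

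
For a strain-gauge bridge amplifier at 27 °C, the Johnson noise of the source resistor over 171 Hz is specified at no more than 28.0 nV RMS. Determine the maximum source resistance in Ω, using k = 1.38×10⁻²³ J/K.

T = 27 °C + 273.15 = 300.15 K
Johnson–Nyquist: V_n = √(4kTRB) ⇒ R = V_n² / (4kTB)
4kTB = 4 × 1.38×10⁻²³ × 300.15 × 1.71×10² = 2.83×10⁻¹⁸
R = (2.80×10⁻⁸)² / 2.83×10⁻¹⁸ = 2.77×10² Ω = 277 Ω

277 Ω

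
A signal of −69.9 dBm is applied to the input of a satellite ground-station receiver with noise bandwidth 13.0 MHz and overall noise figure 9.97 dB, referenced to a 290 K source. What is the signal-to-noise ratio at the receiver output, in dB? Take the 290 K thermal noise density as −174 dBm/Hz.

23.0 dB

Noise floor: N = −174 + 10 log₁₀(B) + NF
10 log₁₀(1.30×10⁷) = 71.14 dB
N = −174 + 71.14 + 9.97 = −92.89 dBm
SNR = P_sig − N = −69.9 − (−92.89) = 22.99 dB → 23.0 dB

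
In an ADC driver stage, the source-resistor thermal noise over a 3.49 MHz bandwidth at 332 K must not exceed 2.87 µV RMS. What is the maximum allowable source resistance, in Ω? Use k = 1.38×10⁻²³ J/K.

129 Ω

Johnson–Nyquist: V_n = √(4kTRB) ⇒ R = V_n² / (4kTB)
4kTB = 4 × 1.38×10⁻²³ × 332 × 3.49×10⁶ = 6.40×10⁻¹⁴
R = (2.87×10⁻⁶)² / 6.40×10⁻¹⁴ = 1.29×10² Ω = 129 Ω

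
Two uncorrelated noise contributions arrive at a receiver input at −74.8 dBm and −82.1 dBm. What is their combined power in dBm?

−74.1 dBm

Convert to linear, add, convert back:
P₁ = 3.31×10⁻¹¹ W, P₂ = 6.17×10⁻¹² W
P_tot = 3.93×10⁻¹¹ W → 10 log₁₀(P_tot / 10⁻³) = −74.1 dBm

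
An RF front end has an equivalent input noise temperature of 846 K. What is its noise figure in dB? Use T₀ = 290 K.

F = 1 + T_e/T₀ = 1 + 846/290 = 3.91724
NF = 10 log₁₀(3.91724) = 5.93 dB

5.93 dB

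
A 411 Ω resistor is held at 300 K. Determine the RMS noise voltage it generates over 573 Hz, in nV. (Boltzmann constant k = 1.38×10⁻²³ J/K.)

62.4 nV

V_n = √(4kTRB)
4kTRB = 4 × 1.38×10⁻²³ × 300 × 4.11×10² × 5.73×10² = 3.90×10⁻¹⁵ V²
V_n = √(3.90×10⁻¹⁵) = 6.24×10⁻⁸ V = 62.4 nV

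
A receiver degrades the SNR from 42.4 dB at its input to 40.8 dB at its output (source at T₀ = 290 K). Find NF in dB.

1.6 dB

NF (dB) = SNR_in(dB) − SNR_out(dB) when the source is at T₀
NF = 42.4 − 40.8 = 1.6 dB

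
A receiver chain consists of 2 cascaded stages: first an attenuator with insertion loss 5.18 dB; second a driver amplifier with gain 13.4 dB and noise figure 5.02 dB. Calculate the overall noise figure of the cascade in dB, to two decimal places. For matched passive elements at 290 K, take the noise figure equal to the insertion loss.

Convert to linear (a loss of L dB is a gain of −L dB): F_i = 10^(NF_i/10), G_i = 10^(G_i,dB/10)
  Stage 1: F_1 = 10^(5.18/10) = 3.296, G_1 = 10^(−5.18/10) = 0.3034
  Stage 2: F_2 = 10^(5.02/10) = 3.177, G_2 = 10^(13.4/10) = 21.88
Friis cascade:
  F = 3.296 + (3.177 − 1)/0.3034 = 10.47
NF = 10 log₁₀(10.47) = 10.20 dB

10.20 dB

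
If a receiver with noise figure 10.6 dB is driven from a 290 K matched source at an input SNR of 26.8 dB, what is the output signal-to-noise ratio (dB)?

16.2 dB

By definition F = SNR_in/SNR_out, so in dB: SNR_out = SNR_in − NF
SNR_out = 26.8 − 10.6 = 16.2 dB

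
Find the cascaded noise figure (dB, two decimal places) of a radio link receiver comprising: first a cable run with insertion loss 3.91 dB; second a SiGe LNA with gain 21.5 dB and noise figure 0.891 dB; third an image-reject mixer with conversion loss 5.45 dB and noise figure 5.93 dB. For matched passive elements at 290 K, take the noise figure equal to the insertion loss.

4.87 dB

Convert to linear (a loss of L dB is a gain of −L dB): F_i = 10^(NF_i/10), G_i = 10^(G_i,dB/10)
  Stage 1: F_1 = 10^(3.91/10) = 2.460, G_1 = 10^(−3.91/10) = 0.4064
  Stage 2: F_2 = 10^(0.891/10) = 1.228, G_2 = 10^(21.5/10) = 141.3
  Stage 3: F_3 = 10^(5.93/10) = 3.917, G_3 = 10^(−5.45/10) = 0.2851
Friis cascade:
  F = 2.460 + (1.228 − 1)/0.4064 + (3.917 − 1)/57.41 = 3.071
NF = 10 log₁₀(3.071) = 4.87 dB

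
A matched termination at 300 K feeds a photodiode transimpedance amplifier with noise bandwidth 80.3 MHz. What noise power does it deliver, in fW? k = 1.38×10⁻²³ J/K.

P_n = kTB = 1.38×10⁻²³ × 300 × 8.03×10⁷ = 3.32×10⁻¹³ W = 332 fW

332 fW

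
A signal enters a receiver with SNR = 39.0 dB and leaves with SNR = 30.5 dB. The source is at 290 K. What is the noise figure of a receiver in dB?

8.5 dB

NF (dB) = SNR_in(dB) − SNR_out(dB) when the source is at T₀
NF = 39.0 − 30.5 = 8.5 dB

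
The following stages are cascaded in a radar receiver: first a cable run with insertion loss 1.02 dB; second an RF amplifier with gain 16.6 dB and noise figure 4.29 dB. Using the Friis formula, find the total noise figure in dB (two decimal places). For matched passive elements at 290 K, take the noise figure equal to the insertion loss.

Convert to linear (a loss of L dB is a gain of −L dB): F_i = 10^(NF_i/10), G_i = 10^(G_i,dB/10)
  Stage 1: F_1 = 10^(1.02/10) = 1.265, G_1 = 10^(−1.02/10) = 0.7907
  Stage 2: F_2 = 10^(4.29/10) = 2.685, G_2 = 10^(16.6/10) = 45.71
Friis cascade:
  F = 1.265 + (2.685 − 1)/0.7907 = 3.396
NF = 10 log₁₀(3.396) = 5.31 dB

5.31 dB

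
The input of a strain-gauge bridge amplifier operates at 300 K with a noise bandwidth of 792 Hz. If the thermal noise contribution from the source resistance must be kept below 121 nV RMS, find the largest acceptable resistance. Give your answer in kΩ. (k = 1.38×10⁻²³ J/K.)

Johnson–Nyquist: V_n = √(4kTRB) ⇒ R = V_n² / (4kTB)
4kTB = 4 × 1.38×10⁻²³ × 300 × 7.92×10² = 1.31×10⁻¹⁷
R = (1.21×10⁻⁷)² / 1.31×10⁻¹⁷ = 1.12×10³ Ω = 1.12 kΩ

1.12 kΩ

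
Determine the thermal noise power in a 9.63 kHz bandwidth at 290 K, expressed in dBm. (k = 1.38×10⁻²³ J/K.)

−134.1 dBm

P_n = kTB = 1.38×10⁻²³ × 290 × 9.63×10³ = 3.85×10⁻¹⁷ W
In dBm: 10 log₁₀(3.85×10⁻¹⁷ / 10⁻³) = −134.1 dBm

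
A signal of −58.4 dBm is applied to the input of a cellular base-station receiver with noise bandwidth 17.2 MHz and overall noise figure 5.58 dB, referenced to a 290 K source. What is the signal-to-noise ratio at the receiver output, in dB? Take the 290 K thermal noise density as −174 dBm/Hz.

Noise floor: N = −174 + 10 log₁₀(B) + NF
10 log₁₀(1.72×10⁷) = 72.36 dB
N = −174 + 72.36 + 5.58 = −96.06 dBm
SNR = P_sig − N = −58.4 − (−96.06) = 37.66 dB → 37.7 dB

37.7 dB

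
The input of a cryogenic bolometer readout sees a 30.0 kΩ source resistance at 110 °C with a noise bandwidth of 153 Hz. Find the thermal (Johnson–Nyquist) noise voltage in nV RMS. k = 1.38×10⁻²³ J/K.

312 nV

T = 110 °C + 273.15 = 383.15 K
V_n = √(4kTRB)
4kTRB = 4 × 1.38×10⁻²³ × 383.15 × 3.00×10⁴ × 1.53×10² = 9.71×10⁻¹⁴ V²
V_n = √(9.71×10⁻¹⁴) = 3.12×10⁻⁷ V = 312 nV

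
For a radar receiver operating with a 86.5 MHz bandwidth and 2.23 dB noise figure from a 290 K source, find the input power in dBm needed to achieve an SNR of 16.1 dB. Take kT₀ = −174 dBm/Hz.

Sensitivity = −174 + 10 log₁₀(B) + NF + SNR_min
= −174 + 79.37 + 2.23 + 16.1
= −76.30 dBm → −76.3 dBm

−76.3 dBm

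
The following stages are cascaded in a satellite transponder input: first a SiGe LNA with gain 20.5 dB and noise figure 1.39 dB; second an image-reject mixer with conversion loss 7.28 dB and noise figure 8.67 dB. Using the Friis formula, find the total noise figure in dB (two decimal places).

1.57 dB

Convert to linear (a loss of L dB is a gain of −L dB): F_i = 10^(NF_i/10), G_i = 10^(G_i,dB/10)
  Stage 1: F_1 = 10^(1.39/10) = 1.377, G_1 = 10^(20.5/10) = 112.2
  Stage 2: F_2 = 10^(8.67/10) = 7.362, G_2 = 10^(−7.28/10) = 0.1871
Friis cascade:
  F = 1.377 + (7.362 − 1)/112.2 = 1.434
NF = 10 log₁₀(1.434) = 1.57 dB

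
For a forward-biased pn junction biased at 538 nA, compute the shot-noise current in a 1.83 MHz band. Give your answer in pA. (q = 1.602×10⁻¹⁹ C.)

I_n = √(2qI·B)
2qI·B = 2 × 1.602×10⁻¹⁹ × 5.38×10⁻⁷ × 1.83×10⁶ = 3.15×10⁻¹⁹ A²
I_n = √(3.15×10⁻¹⁹) = 5.62×10⁻¹⁰ A = 562 pA

562 pA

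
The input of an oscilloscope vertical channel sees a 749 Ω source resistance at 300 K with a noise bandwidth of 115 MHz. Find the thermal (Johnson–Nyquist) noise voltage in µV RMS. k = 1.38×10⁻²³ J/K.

37.8 µV

V_n = √(4kTRB)
4kTRB = 4 × 1.38×10⁻²³ × 300 × 7.49×10² × 1.15×10⁸ = 1.43×10⁻⁹ V²
V_n = √(1.43×10⁻⁹) = 3.78×10⁻⁵ V = 37.8 µV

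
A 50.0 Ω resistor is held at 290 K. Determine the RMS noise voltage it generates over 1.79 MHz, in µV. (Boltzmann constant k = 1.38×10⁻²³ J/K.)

1.20 µV

V_n = √(4kTRB)
4kTRB = 4 × 1.38×10⁻²³ × 290 × 5.00×10¹ × 1.79×10⁶ = 1.43×10⁻¹² V²
V_n = √(1.43×10⁻¹²) = 1.20×10⁻⁶ V = 1.20 µV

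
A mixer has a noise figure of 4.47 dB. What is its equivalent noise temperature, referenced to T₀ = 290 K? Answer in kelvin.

F = 10^(4.47/10) = 2.79898
T_e = (F − 1)·T₀ = (2.79898 − 1) × 290 = 522 K

522 K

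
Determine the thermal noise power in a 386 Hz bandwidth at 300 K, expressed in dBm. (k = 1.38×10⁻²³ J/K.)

−148.0 dBm

P_n = kTB = 1.38×10⁻²³ × 300 × 3.86×10² = 1.60×10⁻¹⁸ W
In dBm: 10 log₁₀(1.60×10⁻¹⁸ / 10⁻³) = −148.0 dBm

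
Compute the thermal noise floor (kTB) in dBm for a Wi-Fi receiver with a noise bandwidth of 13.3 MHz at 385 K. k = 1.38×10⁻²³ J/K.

P_n = kTB = 1.38×10⁻²³ × 385 × 1.33×10⁷ = 7.07×10⁻¹⁴ W
In dBm: 10 log₁₀(7.07×10⁻¹⁴ / 10⁻³) = −101.5 dBm

−101.5 dBm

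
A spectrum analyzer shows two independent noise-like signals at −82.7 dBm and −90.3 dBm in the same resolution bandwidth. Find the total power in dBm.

Convert to linear, add, convert back:
P₁ = 5.37×10⁻¹² W, P₂ = 9.33×10⁻¹³ W
P_tot = 6.30×10⁻¹² W → 10 log₁₀(P_tot / 10⁻³) = −82.0 dBm

−82.0 dBm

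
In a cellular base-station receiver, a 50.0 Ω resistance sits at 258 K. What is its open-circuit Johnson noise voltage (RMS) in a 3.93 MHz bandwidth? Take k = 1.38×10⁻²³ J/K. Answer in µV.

1.67 µV

V_n = √(4kTRB)
4kTRB = 4 × 1.38×10⁻²³ × 258 × 5.00×10¹ × 3.93×10⁶ = 2.80×10⁻¹² V²
V_n = √(2.80×10⁻¹²) = 1.67×10⁻⁶ V = 1.67 µV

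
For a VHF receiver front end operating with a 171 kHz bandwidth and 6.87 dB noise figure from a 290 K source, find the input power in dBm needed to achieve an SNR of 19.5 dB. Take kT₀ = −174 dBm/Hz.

−95.3 dBm

Sensitivity = −174 + 10 log₁₀(B) + NF + SNR_min
= −174 + 52.33 + 6.87 + 19.5
= −95.30 dBm → −95.3 dBm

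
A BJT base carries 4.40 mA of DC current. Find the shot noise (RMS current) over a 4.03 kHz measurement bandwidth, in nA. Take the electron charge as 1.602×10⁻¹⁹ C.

2.38 nA

I_n = √(2qI·B)
2qI·B = 2 × 1.602×10⁻¹⁹ × 4.40×10⁻³ × 4.03×10³ = 5.68×10⁻¹⁸ A²
I_n = √(5.68×10⁻¹⁸) = 2.38×10⁻⁹ A = 2.38 nA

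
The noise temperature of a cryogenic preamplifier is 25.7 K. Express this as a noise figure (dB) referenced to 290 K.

0.369 dB

F = 1 + T_e/T₀ = 1 + 25.7/290 = 1.08862
NF = 10 log₁₀(1.08862) = 0.369 dB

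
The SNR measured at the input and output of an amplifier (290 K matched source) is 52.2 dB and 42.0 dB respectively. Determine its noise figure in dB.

10.2 dB

NF (dB) = SNR_in(dB) − SNR_out(dB) when the source is at T₀
NF = 52.2 − 42.0 = 10.2 dB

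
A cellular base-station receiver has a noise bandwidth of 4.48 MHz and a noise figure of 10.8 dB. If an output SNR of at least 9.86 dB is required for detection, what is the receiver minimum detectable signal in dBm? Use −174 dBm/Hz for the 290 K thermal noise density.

−86.8 dBm

Sensitivity = −174 + 10 log₁₀(B) + NF + SNR_min
= −174 + 66.51 + 10.8 + 9.86
= −86.83 dBm → −86.8 dBm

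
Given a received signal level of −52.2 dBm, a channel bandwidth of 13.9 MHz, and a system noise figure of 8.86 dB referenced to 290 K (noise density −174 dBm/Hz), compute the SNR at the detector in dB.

Noise floor: N = −174 + 10 log₁₀(B) + NF
10 log₁₀(1.39×10⁷) = 71.43 dB
N = −174 + 71.43 + 8.86 = −93.71 dBm
SNR = P_sig − N = −52.2 − (−93.71) = 41.51 dB → 41.5 dB

41.5 dB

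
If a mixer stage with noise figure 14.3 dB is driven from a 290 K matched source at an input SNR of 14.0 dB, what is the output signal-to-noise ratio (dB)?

−0.3 dB

By definition F = SNR_in/SNR_out, so in dB: SNR_out = SNR_in − NF
SNR_out = 14.0 − 14.3 = −0.3 dB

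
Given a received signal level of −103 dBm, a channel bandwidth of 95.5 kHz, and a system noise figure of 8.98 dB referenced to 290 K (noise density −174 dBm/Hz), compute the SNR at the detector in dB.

12.2 dB

Noise floor: N = −174 + 10 log₁₀(B) + NF
10 log₁₀(9.55×10⁴) = 49.8 dB
N = −174 + 49.8 + 8.98 = −115.22 dBm
SNR = P_sig − N = −103 − (−115.22) = 12.22 dB → 12.2 dB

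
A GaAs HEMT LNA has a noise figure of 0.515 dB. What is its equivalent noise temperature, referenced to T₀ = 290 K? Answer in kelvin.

F = 10^(0.515/10) = 1.1259
T_e = (F − 1)·T₀ = (1.1259 − 1) × 290 = 36.5 K

36.5 K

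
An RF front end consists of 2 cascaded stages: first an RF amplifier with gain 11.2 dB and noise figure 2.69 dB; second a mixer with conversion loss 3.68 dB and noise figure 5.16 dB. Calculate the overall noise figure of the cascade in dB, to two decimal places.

Convert to linear (a loss of L dB is a gain of −L dB): F_i = 10^(NF_i/10), G_i = 10^(G_i,dB/10)
  Stage 1: F_1 = 10^(2.69/10) = 1.858, G_1 = 10^(11.2/10) = 13.18
  Stage 2: F_2 = 10^(5.16/10) = 3.281, G_2 = 10^(−3.68/10) = 0.4285
Friis cascade:
  F = 1.858 + (3.281 − 1)/13.18 = 2.031
NF = 10 log₁₀(2.031) = 3.08 dB

3.08 dB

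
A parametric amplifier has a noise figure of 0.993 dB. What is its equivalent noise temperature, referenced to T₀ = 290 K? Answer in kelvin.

74.5 K

F = 10^(0.993/10) = 1.2569
T_e = (F − 1)·T₀ = (1.2569 − 1) × 290 = 74.5 K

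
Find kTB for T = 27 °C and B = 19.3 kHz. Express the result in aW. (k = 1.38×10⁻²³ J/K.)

T = 27 °C + 273.15 = 300.15 K
P_n = kTB = 1.38×10⁻²³ × 300.15 × 1.93×10⁴ = 7.99×10⁻¹⁷ W = 79.9 aW

79.9 aW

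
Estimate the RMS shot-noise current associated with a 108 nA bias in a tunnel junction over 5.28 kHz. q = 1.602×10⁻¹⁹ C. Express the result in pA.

13.5 pA

I_n = √(2qI·B)
2qI·B = 2 × 1.602×10⁻¹⁹ × 1.08×10⁻⁷ × 5.28×10³ = 1.83×10⁻²² A²
I_n = √(1.83×10⁻²²) = 1.35×10⁻¹¹ A = 13.5 pA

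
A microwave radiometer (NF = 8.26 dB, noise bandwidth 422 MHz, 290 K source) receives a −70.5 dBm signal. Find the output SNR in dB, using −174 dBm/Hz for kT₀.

Noise floor: N = −174 + 10 log₁₀(B) + NF
10 log₁₀(4.22×10⁸) = 86.25 dB
N = −174 + 86.25 + 8.26 = −79.49 dBm
SNR = P_sig − N = −70.5 − (−79.49) = 8.99 dB → 9.0 dB

9.0 dB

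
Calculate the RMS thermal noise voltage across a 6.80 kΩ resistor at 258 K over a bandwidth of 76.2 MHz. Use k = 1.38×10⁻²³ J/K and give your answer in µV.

V_n = √(4kTRB)
4kTRB = 4 × 1.38×10⁻²³ × 258 × 6.80×10³ × 7.62×10⁷ = 7.38×10⁻⁹ V²
V_n = √(7.38×10⁻⁹) = 8.59×10⁻⁵ V = 85.9 µV

85.9 µV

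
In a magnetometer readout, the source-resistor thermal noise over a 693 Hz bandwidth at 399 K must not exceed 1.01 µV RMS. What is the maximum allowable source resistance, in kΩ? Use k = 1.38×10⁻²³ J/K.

Johnson–Nyquist: V_n = √(4kTRB) ⇒ R = V_n² / (4kTB)
4kTB = 4 × 1.38×10⁻²³ × 399 × 6.93×10² = 1.53×10⁻¹⁷
R = (1.01×10⁻⁶)² / 1.53×10⁻¹⁷ = 6.68×10⁴ Ω = 66.8 kΩ

66.8 kΩ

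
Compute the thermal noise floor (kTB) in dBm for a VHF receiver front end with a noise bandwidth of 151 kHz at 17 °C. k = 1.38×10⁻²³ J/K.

T = 17 °C + 273.15 = 290.15 K
P_n = kTB = 1.38×10⁻²³ × 290.15 × 1.51×10⁵ = 6.05×10⁻¹⁶ W
In dBm: 10 log₁₀(6.05×10⁻¹⁶ / 10⁻³) = −122.2 dBm

−122.2 dBm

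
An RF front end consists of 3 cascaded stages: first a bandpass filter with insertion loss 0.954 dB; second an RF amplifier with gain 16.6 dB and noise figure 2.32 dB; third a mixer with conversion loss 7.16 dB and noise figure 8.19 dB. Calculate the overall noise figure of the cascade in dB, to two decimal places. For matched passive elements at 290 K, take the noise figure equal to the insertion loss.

Convert to linear (a loss of L dB is a gain of −L dB): F_i = 10^(NF_i/10), G_i = 10^(G_i,dB/10)
  Stage 1: F_1 = 10^(0.954/10) = 1.246, G_1 = 10^(−0.954/10) = 0.8028
  Stage 2: F_2 = 10^(2.32/10) = 1.706, G_2 = 10^(16.6/10) = 45.71
  Stage 3: F_3 = 10^(8.19/10) = 6.592, G_3 = 10^(−7.16/10) = 0.1923
Friis cascade:
  F = 1.246 + (1.706 − 1)/0.8028 + (6.592 − 1)/36.69 = 2.278
NF = 10 log₁₀(2.278) = 3.57 dB

3.57 dB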